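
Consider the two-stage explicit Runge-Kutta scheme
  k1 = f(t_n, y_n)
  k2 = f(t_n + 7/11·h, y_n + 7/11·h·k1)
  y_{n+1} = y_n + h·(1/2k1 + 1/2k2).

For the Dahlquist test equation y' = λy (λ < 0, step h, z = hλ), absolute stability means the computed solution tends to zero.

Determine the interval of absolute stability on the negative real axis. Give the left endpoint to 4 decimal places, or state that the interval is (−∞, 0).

Set f=λy, z=hλ:
  k1=λy_n ⇒ h·k1=z·y_n;  k2=λ(1+7/11z)y_n ⇒ h·k2=z(1+7/11z)y_n
  y_{n+1}/y_n = 1 + 1/2z + 1/2z(1+7/11z) = 1 + z + 7/22z²
  so R(z) = 1 + z + 7/22z².

Need |R(x)|<1, x<0.
x=-0.93: |R|=0.3452
R=1: x+7/22x²=0 ⇒ x=−22/7=-3.1429; min R=1−1/(4·7/22)=0.2143>−1
Confirm numerically:
  x=-2.691: |R|=0.61311 <1
  x=-2.243: |R|=0.35779 <1
  x=-2.061: |R|=0.29055 <1
  x=-1.885: |R|=0.24557 <1
  x=-3.518: |R|=1.41992 >1
  x=-3.408: |R|=1.28751 >1
Interval (-3.1429, 0).

z∈(-3.1429,0).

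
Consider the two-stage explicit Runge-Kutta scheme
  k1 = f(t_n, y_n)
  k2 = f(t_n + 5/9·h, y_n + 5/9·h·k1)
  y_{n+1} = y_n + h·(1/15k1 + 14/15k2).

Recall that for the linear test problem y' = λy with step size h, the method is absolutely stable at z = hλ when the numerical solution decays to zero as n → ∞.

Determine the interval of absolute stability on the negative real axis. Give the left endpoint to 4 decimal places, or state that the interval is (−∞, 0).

(-1.9286, 0).

With y'=λy (z=hλ):
  k1=λy_n ⇒ h·k1=z·y_n;  k2=λ(1+5/9z)y_n ⇒ h·k2=z(1+5/9z)y_n
  y_{n+1}/y_n = 1 + 1/15z + 14/15z(1+5/9z) = 1 + z + 14/27z²
  so R(z) = 1 + z + 14/27z².

Solve |R(x)|<1 on ℝ⁻.
x=-1.25: |R|=0.5602
R=1: x+14/27x²=0 ⇒ x=−27/14=-1.9286; min R=1−1/(4·14/27)=0.5179>−1
Confirm numerically:
  x=-1.598: |R|=0.72609 <1
  x=-1.522: |R|=0.67914 <1
  x=-1.508: |R|=0.67114 <1
  x=-1.316: |R|=0.58200 <1
  x=-2.527: |R|=1.78412 >1
  x=-2.055: |R|=1.13472 >1
Stable set (-1.9286, 0).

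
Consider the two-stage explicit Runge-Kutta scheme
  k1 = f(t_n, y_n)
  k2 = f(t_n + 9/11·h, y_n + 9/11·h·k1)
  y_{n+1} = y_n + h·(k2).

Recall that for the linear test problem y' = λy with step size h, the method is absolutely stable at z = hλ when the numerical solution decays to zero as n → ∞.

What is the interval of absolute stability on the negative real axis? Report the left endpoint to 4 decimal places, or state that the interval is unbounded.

(-1.2222, 0).

With y'=λy (z=hλ):
  k1=λy_n ⇒ h·k1=z·y_n;  k2=λ(1+9/11z)y_n ⇒ h·k2=z(1+9/11z)y_n
  y_{n+1}/y_n = 1 + z(1+9/11z) = 1 + z + 9/11z²
  so R(z) = 1 + z + 9/11z².

Solve |R(x)|<1 on ℝ⁻.
x=-1.04: |R|=0.8449
R=1: x+9/11x²=0 ⇒ x=−11/9=-1.2222; min R=1−1/(4·9/11)=0.6944>−1
Confirm numerically:
  x=-0.859: |R|=0.74472 <1
  x=-0.842: |R|=0.73806 <1
  x=-0.731: |R|=0.70620 <1
  x=-0.569: |R|=0.69590 <1
  x=-1.552: |R|=1.41876 >1
  x=-1.293: |R|=1.07488 >1
Stable set (-1.2222, 0).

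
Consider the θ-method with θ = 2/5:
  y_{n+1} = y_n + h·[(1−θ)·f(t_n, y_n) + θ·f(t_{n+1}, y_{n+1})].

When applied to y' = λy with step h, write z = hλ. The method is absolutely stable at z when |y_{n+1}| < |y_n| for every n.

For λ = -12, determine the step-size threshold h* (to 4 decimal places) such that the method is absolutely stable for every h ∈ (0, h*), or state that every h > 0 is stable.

(-10.0000,0); λ=-12 ⇒ h* = (10)/12 = 0.8333.

With y'=λy (z=hλ):
  y_{n+1} = y_n + z·[3/5·y_n + 2/5·y_{n+1}] ⇒ (1 − 2/5z)y_{n+1} = (1 + 3/5z)y_n
  Hence R(z) = (1 + 3/5z)/(1 − 2/5z).

Boundary: |R(x)|=1, x<0.
x=-0.53: |R|=0.5627
R=−1: 1+3/5x = −1+2/5x ⇒ -1/5x=2 ⇒ x=2/(-1/5)=-10.0000
Confirm numerically:
  x=-9.202: |R|=0.96590 <1
  x=-8.970: |R|=0.95510 <1
  x=-8.318: |R|=0.92226 <1
  x=-5.307: |R|=0.69944 <1
  x=-10.182: |R|=1.00718 >1
  x=-10.062: |R|=1.00247 >1
  x=-10.034: |R|=1.00136 >1
Interval (-10.0000, 0).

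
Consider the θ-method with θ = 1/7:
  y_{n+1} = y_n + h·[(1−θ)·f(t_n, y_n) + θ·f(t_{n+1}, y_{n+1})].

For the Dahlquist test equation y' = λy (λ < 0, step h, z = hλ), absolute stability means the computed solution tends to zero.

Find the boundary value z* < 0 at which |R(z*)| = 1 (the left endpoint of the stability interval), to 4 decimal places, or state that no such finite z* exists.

Set f=λy, z=hλ:
  y_{n+1} = y_n + z·[6/7·y_n + 1/7·y_{n+1}] ⇒ (1 − 1/7z)y_{n+1} = (1 + 6/7z)y_n
  R(z) = (1 + 6/7z)/(1 − 1/7z).

Find x<0 with |R(x)|<1.
x=-0.3: |R|=0.7123
R=−1: 1+6/7x = −1+1/7x ⇒ -5/7x=2 ⇒ x=2/(-5/7)=-2.8000
Confirm numerically:
  x=-2.761: |R|=0.98002 <1
  x=-2.575: |R|=0.88251 <1
  x=-1.648: |R|=0.33395 <1
  x=-1.367: |R|=0.14366 <1
  x=-3.308: |R|=1.24641 >1
  x=-3.034: |R|=1.11660 >1
  x=-2.899: |R|=1.05001 >1
Interval (-2.8000, 0).

z* = -2.8000.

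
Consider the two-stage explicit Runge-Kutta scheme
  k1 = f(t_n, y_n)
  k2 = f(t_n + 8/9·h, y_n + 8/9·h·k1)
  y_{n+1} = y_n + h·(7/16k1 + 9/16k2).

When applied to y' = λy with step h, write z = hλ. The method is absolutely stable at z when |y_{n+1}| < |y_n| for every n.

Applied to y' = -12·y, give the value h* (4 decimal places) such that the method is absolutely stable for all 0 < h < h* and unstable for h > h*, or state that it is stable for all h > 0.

Test eqn y'=λy, z=hλ:
  k1=λy_n ⇒ h·k1=z·y_n;  k2=λ(1+8/9z)y_n ⇒ h·k2=z(1+8/9z)y_n
  y_{n+1}/y_n = 1 + 7/16z + 9/16z(1+8/9z) = 1 + z + 1/2z²
  Hence R(z) = 1 + z + 1/2z².

Need |R(x)|<1, x<0.
x=-0.49: |R|=0.6300
R=1: x+1/2x²=0 ⇒ x=−2=-2.0000; min R=1−1/(4·1/2)=0.5000>−1
Confirm numerically:
  x=-1.637: |R|=0.70288 <1
  x=-1.623: |R|=0.69406 <1
  x=-0.987: |R|=0.50008 <1
  x=-0.857: |R|=0.51022 <1
  x=-2.367: |R|=1.43434 >1
  x=-2.282: |R|=1.32176 >1
  x=-2.244: |R|=1.27377 >1
Stable set (-2.0000, 0).

(-2.0000,0); λ=-12 ⇒ h* = (2)/12 = 0.1667.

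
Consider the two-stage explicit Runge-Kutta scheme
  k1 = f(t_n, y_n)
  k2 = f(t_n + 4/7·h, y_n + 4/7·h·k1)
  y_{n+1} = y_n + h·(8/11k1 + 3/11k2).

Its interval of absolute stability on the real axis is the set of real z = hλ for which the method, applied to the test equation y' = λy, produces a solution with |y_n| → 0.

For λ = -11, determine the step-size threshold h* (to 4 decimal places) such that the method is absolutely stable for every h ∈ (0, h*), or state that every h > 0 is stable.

(-6.4167,0); λ=-11 ⇒ h* = (77/12)/11 = 0.5833.

On y'=λy, z=hλ:
  k1=λy_n ⇒ h·k1=z·y_n;  k2=λ(1+4/7z)y_n ⇒ h·k2=z(1+4/7z)y_n
  y_{n+1}/y_n = 1 + 8/11z + 3/11z(1+4/7z) = 1 + z + 12/77z²
  ⇒ R(z) = 1 + z + 12/77z².

Need |R(x)|<1, x<0.
x=-1.08: |R|=0.1018
R=1: x+12/77x²=0 ⇒ x=−77/12=-6.4167; min R=1−1/(4·12/77)=-0.6042>−1
Confirm numerically:
  x=-5.920: |R|=0.54178 <1
  x=-4.545: |R|=0.32572 <1
  x=-3.631: |R|=0.57633 <1
  x=-2.687: |R|=0.56181 <1
  x=-6.961: |R|=1.59051 >1
  x=-6.715: |R|=1.31220 >1
So |R|<1 on (-6.4167, 0).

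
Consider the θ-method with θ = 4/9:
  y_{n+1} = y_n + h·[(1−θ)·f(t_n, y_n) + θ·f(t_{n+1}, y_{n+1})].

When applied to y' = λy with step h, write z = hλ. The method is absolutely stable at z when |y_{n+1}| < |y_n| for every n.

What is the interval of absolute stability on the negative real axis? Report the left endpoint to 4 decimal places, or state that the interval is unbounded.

Test eqn y'=λy, z=hλ:
  y_{n+1} = y_n + z·[5/9·y_n + 4/9·y_{n+1}] ⇒ (1 − 4/9z)y_{n+1} = (1 + 5/9z)y_n
  ⇒ R(z) = (1 + 5/9z)/(1 − 4/9z).

Solve |R(x)|<1 on ℝ⁻.
x=-1.53: |R|=0.0893
R=−1: 1+5/9x = −1+4/9x ⇒ -1/9x=2 ⇒ x=2/(-1/9)=-18.0000
Confirm numerically:
  x=-13.356: |R|=0.92561 <1
  x=-13.032: |R|=0.91873 <1
  x=-13.031: |R|=0.91871 <1
  x=-18.576: |R|=1.00691 >1
  x=-18.169: |R|=1.00207 >1
Stable set (-18.0000, 0).

(-18.0000, 0).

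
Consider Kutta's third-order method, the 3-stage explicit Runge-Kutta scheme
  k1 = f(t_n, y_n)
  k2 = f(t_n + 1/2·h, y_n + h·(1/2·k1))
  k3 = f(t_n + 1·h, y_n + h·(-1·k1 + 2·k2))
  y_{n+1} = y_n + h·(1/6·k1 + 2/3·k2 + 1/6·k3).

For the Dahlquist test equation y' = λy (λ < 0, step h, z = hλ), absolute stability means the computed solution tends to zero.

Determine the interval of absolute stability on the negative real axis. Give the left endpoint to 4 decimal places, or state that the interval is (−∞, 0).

With y'=λy (z=hλ):
  order 3, 3-stage ⇒ R(z)=1+z+z^2/2+z^3/6
  (e.g. R(-1.3)=0.17883, |R|=0.17883)

Boundary: |R(x)|=1, x<0.
x=-1.3: |R|=0.1788
|R(-1.55)|=0.0306 |R(-1.22)|=0.2216 |R(-0.95)|=0.3584
Bisect:
  x_lo=-3.3825 |R|=3.1117  x_hi=-0.3326 |R|=0.7166
  mid=-1.85754 |R|=0.20054 →hi
  mid=-2.62000 |R|=1.18526 →lo
  mid=-2.23877 |R|=0.60288 →hi
  mid=-2.42939 |R|=0.86810 →hi
  mid=-2.52469 |R|=1.01975 →lo
  mid=-2.47704 |R|=0.94225 →hi
  mid=-2.50087 |R|=0.98058 →hi
  mid=-2.51278 |R|=1.00006 →lo
  mid=-2.50682 |R|=0.99029 →hi
  ...
  [-2.51278,-2.51259] ⇒ x*=-2.5127
Stable set (-2.5127, 0).

z∈(-2.5127,0).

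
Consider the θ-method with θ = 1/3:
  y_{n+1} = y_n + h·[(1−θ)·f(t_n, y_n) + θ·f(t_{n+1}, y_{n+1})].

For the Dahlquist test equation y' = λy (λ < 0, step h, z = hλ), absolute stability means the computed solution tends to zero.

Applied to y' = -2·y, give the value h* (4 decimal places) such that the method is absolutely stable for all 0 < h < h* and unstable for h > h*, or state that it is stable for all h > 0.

(-6.0000,0); λ=-2 ⇒ h* = (6)/2 = 3.0000.

On y'=λy, z=hλ:
  y_{n+1} = y_n + z·[2/3·y_n + 1/3·y_{n+1}] ⇒ (1 − 1/3z)y_{n+1} = (1 + 2/3z)y_n
  Hence R(z) = (1 + 2/3z)/(1 − 1/3z).

Find x<0 with |R(x)|<1.
x=-0.47: |R|=0.5937
R=−1: 1+2/3x = −1+1/3x ⇒ -1/3x=2 ⇒ x=2/(-1/3)=-6.0000
Confirm numerically:
  x=-5.631: |R|=0.95725 <1
  x=-4.392: |R|=0.78247 <1
  x=-3.230: |R|=0.55538 <1
  x=-6.375: |R|=1.04000 >1
  x=-6.373: |R|=1.03980 >1
Interval (-6.0000, 0).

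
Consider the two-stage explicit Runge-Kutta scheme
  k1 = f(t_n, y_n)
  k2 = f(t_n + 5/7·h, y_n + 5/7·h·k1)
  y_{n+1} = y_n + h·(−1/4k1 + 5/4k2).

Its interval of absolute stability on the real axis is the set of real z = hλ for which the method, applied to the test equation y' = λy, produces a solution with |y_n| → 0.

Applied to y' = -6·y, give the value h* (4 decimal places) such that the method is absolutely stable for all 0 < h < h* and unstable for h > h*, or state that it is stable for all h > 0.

With y'=λy (z=hλ):
  k1=λy_n ⇒ h·k1=z·y_n;  k2=λ(1+5/7z)y_n ⇒ h·k2=z(1+5/7z)y_n
  y_{n+1}/y_n = 1 − 1/4z + 5/4z(1+5/7z) = 1 + z + 25/28z²
  Hence R(z) = 1 + z + 25/28z².

Solve |R(x)|<1 on ℝ⁻.
x=-1.31: |R|=1.2222
R=1: x+25/28x²=0 ⇒ x=−28/25=-1.1200; min R=1−1/(4·25/28)=0.7200>−1
Confirm numerically:
  x=-1.045: |R|=0.93002 <1
  x=-0.682: |R|=0.73329 <1
  x=-0.518: |R|=0.72158 <1
  x=-1.630: |R|=1.74223 >1
  x=-1.248: |R|=1.14263 >1
  x=-1.154: |R|=1.03503 >1
Interval (-1.1200, 0).

(-1.1200,0); λ=-6 ⇒ h* = (28/25)/6 = 0.1867.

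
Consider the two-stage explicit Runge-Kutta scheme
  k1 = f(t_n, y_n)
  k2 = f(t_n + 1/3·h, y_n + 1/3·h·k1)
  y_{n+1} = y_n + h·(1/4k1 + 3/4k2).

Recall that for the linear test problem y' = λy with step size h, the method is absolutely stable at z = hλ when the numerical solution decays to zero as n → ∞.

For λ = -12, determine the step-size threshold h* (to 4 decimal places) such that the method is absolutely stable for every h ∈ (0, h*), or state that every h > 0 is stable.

With y'=λy (z=hλ):
  k1=λy_n ⇒ h·k1=z·y_n;  k2=λ(1+1/3z)y_n ⇒ h·k2=z(1+1/3z)y_n
  y_{n+1}/y_n = 1 + 1/4z + 3/4z(1+1/3z) = 1 + z + 1/4z²
  R(z) = 1 + z + 1/4z².

Find x<0 with |R(x)|<1.
x=-0.74: |R|=0.3969
R=1: x+1/4x²=0 ⇒ x=−4=-4.0000; min R=1−1/(4·1/4)=0.0000>−1
Confirm numerically:
  x=-3.610: |R|=0.64802 <1
  x=-3.134: |R|=0.32149 <1
  x=-2.069: |R|=0.00119 <1
  x=-4.517: |R|=1.58382 >1
  x=-4.480: |R|=1.53760 >1
  x=-4.192: |R|=1.20122 >1
So |R|<1 on (-4.0000, 0).

(-4.0000,0); λ=-12 ⇒ h* = (4)/12 = 0.3333.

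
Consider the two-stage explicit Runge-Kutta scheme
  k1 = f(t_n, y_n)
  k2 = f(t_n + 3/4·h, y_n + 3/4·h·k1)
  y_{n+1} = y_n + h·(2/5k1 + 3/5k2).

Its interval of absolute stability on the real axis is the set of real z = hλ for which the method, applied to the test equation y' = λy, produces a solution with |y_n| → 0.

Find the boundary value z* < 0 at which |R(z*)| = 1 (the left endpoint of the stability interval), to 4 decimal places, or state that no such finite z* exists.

left endpoint -2.2222.

Test eqn y'=λy, z=hλ:
  k1=λy_n ⇒ h·k1=z·y_n;  k2=λ(1+3/4z)y_n ⇒ h·k2=z(1+3/4z)y_n
  y_{n+1}/y_n = 1 + 2/5z + 3/5z(1+3/4z) = 1 + z + 9/20z²
  R(z) = 1 + z + 9/20z².

Solve |R(x)|<1 on ℝ⁻.
x=-0.85: |R|=0.4751
R=1: x+9/20x²=0 ⇒ x=−20/9=-2.2222; min R=1−1/(4·9/20)=0.4444>−1
Confirm numerically:
  x=-2.104: |R|=0.88807 <1
  x=-1.606: |R|=0.55466 <1
  x=-1.085: |R|=0.44475 <1
  x=-1.074: |R|=0.44506 <1
  x=-2.654: |R|=1.51567 >1
  x=-2.274: |R|=1.05298 >1
Interval (-2.2222, 0).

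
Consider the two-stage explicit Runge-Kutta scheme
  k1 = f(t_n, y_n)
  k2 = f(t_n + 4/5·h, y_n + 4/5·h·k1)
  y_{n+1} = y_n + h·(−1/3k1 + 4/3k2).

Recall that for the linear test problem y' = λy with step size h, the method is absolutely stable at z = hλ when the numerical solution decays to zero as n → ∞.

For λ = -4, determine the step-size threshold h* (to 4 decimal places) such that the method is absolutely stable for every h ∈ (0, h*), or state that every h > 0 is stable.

(-0.9375,0); λ=-4 ⇒ h* = (15/16)/4 = 0.2344.

On y'=λy, z=hλ:
  k1=λy_n ⇒ h·k1=z·y_n;  k2=λ(1+4/5z)y_n ⇒ h·k2=z(1+4/5z)y_n
  y_{n+1}/y_n = 1 − 1/3z + 4/3z(1+4/5z) = 1 + z + 16/15z²
  Hence R(z) = 1 + z + 16/15z².

Need |R(x)|<1, x<0.
x=-1.67: |R|=2.3048
R=1: x+16/15x²=0 ⇒ x=−15/16=-0.9375; min R=1−1/(4·16/15)=0.7656>−1
Confirm numerically:
  x=-0.605: |R|=0.78543 <1
  x=-0.543: |R|=0.77151 <1
  x=-0.521: |R|=0.76854 <1
  x=-1.240: |R|=1.40011 >1
  x=-1.172: |R|=1.29316 >1
  x=-1.077: |R|=1.16026 >1
Interval (-0.9375, 0).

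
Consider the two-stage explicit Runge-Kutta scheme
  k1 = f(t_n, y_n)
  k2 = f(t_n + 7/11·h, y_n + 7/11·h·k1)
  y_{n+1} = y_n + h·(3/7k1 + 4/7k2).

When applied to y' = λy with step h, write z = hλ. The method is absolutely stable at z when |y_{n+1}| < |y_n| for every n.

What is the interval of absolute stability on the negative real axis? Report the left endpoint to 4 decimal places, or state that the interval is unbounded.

Test eqn y'=λy, z=hλ:
  k1=λy_n ⇒ h·k1=z·y_n;  k2=λ(1+7/11z)y_n ⇒ h·k2=z(1+7/11z)y_n
  y_{n+1}/y_n = 1 + 3/7z + 4/7z(1+7/11z) = 1 + z + 4/11z²
  R(z) = 1 + z + 4/11z².

Boundary: |R(x)|=1, x<0.
x=-1.2: |R|=0.3236
R=1: x+4/11x²=0 ⇒ x=−11/4=-2.7500; min R=1−1/(4·4/11)=0.3125>−1
Confirm numerically:
  x=-2.219: |R|=0.57153 <1
  x=-2.141: |R|=0.52587 <1
  x=-1.844: |R|=0.39249 <1
  x=-3.178: |R|=1.49461 >1
  x=-2.852: |R|=1.10578 >1
Stable set (-2.7500, 0).

(-2.7500, 0).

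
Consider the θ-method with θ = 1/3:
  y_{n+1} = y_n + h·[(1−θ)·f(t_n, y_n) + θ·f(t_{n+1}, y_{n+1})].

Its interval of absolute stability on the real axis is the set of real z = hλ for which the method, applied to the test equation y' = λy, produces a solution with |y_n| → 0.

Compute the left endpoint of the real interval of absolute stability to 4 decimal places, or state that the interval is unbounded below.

Set f=λy, z=hλ:
  y_{n+1} = y_n + z·[2/3·y_n + 1/3·y_{n+1}] ⇒ (1 − 1/3z)y_{n+1} = (1 + 2/3z)y_n
  ⇒ R(z) = (1 + 2/3z)/(1 − 1/3z).

Boundary: |R(x)|=1, x<0.
x=-1.75: |R|=0.1053
R=−1: 1+2/3x = −1+1/3x ⇒ -1/3x=2 ⇒ x=2/(-1/3)=-6.0000
Confirm numerically:
  x=-5.741: |R|=0.97037 <1
  x=-5.387: |R|=0.92691 <1
  x=-4.232: |R|=0.75553 <1
  x=-3.842: |R|=0.68460 <1
  x=-6.444: |R|=1.04701 >1
  x=-6.346: |R|=1.03702 >1
  x=-6.267: |R|=1.02881 >1
Interval (-6.0000, 0).

z* = -6.0000.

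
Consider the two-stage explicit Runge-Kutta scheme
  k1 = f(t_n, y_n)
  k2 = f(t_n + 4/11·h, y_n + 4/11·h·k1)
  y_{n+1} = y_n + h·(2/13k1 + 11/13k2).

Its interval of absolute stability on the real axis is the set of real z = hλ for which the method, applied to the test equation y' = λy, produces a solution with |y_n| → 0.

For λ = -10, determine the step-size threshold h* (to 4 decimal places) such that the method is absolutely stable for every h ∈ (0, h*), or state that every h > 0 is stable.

(-3.2500,0); λ=-10 ⇒ h* = (13/4)/10 = 0.3250.

Test eqn y'=λy, z=hλ:
  k1=λy_n ⇒ h·k1=z·y_n;  k2=λ(1+4/11z)y_n ⇒ h·k2=z(1+4/11z)y_n
  y_{n+1}/y_n = 1 + 2/13z + 11/13z(1+4/11z) = 1 + z + 4/13z²
  Hence R(z) = 1 + z + 4/13z².

Find x<0 with |R(x)|<1.
x=-0.9: |R|=0.3492
R=1: x+4/13x²=0 ⇒ x=−13/4=-3.2500; min R=1−1/(4·4/13)=0.1875>−1
Confirm numerically:
  x=-3.111: |R|=0.86694 <1
  x=-3.051: |R|=0.81318 <1
  x=-2.660: |R|=0.51711 <1
  x=-1.409: |R|=0.20186 <1
  x=-3.815: |R|=1.66322 >1
  x=-3.332: |R|=1.08407 >1
Interval (-3.2500, 0).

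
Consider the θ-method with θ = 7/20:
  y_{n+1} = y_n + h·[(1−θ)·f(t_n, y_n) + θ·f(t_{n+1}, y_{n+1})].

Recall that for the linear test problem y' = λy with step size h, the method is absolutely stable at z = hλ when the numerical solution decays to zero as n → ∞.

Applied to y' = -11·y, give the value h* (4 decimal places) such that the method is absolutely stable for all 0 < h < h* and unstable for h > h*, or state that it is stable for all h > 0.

(-6.6667,0); λ=-11 ⇒ h* = (20/3)/11 = 0.6061.

Test eqn y'=λy, z=hλ:
  y_{n+1} = y_n + z·[13/20·y_n + 7/20·y_{n+1}] ⇒ (1 − 7/20z)y_{n+1} = (1 + 13/20z)y_n
  R(z) = (1 + 13/20z)/(1 − 7/20z).

Solve |R(x)|<1 on ℝ⁻.
x=-0.83: |R|=0.3568
R=−1: 1+13/20x = −1+7/20x ⇒ -3/10x=2 ⇒ x=2/(-3/10)=-6.6667
Confirm numerically:
  x=-6.291: |R|=0.96480 <1
  x=-5.695: |R|=0.90261 <1
  x=-4.220: |R|=0.70367 <1
  x=-7.264: |R|=1.05059 >1
  x=-7.035: |R|=1.03192 >1
So |R|<1 on (-6.6667, 0).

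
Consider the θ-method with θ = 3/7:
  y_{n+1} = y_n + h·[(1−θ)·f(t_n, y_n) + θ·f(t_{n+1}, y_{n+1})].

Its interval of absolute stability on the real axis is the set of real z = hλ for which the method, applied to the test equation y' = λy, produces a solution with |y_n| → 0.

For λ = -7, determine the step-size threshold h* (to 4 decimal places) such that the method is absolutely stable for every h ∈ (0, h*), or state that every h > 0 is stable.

Set f=λy, z=hλ:
  y_{n+1} = y_n + z·[4/7·y_n + 3/7·y_{n+1}] ⇒ (1 − 3/7z)y_{n+1} = (1 + 4/7z)y_n
  so R(z) = (1 + 4/7z)/(1 − 3/7z).

Solve |R(x)|<1 on ℝ⁻.
x=-1.73: |R|=0.0066
R=−1: 1+4/7x = −1+3/7x ⇒ -1/7x=2 ⇒ x=2/(-1/7)=-14.0000
Confirm numerically:
  x=-12.547: |R|=0.96745 <1
  x=-10.774: |R|=0.91796 <1
  x=-9.111: |R|=0.85760 <1
  x=-8.857: |R|=0.84680 <1
  x=-14.151: |R|=1.00305 >1
  x=-14.123: |R|=1.00249 >1
Stable set (-14.0000, 0).

(-14.0000,0); λ=-7 ⇒ h* = (14)/7 = 2.0000.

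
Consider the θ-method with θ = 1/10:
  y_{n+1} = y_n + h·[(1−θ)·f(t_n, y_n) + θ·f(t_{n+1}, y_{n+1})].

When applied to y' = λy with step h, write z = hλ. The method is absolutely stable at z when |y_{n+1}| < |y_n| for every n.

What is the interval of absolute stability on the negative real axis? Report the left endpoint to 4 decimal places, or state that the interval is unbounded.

(-2.5000, 0).

On y'=λy, z=hλ:
  y_{n+1} = y_n + z·[9/10·y_n + 1/10·y_{n+1}] ⇒ (1 − 1/10z)y_{n+1} = (1 + 9/10z)y_n
  Hence R(z) = (1 + 9/10z)/(1 − 1/10z).

Boundary: |R(x)|=1, x<0.
x=-1.7: |R|=0.4530
R=−1: 1+9/10x = −1+1/10x ⇒ -4/5x=2 ⇒ x=2/(-4/5)=-2.5000
Confirm numerically:
  x=-2.458: |R|=0.97303 <1
  x=-2.196: |R|=0.80059 <1
  x=-1.596: |R|=0.37634 <1
  x=-3.004: |R|=1.31006 >1
  x=-2.654: |R|=1.09736 >1
Stable set (-2.5000, 0).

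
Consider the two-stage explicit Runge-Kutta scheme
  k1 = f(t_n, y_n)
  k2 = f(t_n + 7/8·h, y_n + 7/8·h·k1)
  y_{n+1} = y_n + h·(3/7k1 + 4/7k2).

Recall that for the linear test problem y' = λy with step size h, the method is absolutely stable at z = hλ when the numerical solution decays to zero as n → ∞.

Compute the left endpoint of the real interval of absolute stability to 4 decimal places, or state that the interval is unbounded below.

On y'=λy, z=hλ:
  k1=λy_n ⇒ h·k1=z·y_n;  k2=λ(1+7/8z)y_n ⇒ h·k2=z(1+7/8z)y_n
  y_{n+1}/y_n = 1 + 3/7z + 4/7z(1+7/8z) = 1 + z + 1/2z²
  R(z) = 1 + z + 1/2z².

Solve |R(x)|<1 on ℝ⁻.
x=-1.35: |R|=0.5613
R=1: x+1/2x²=0 ⇒ x=−2=-2.0000; min R=1−1/(4·1/2)=0.5000>−1
Confirm numerically:
  x=-1.969: |R|=0.96948 <1
  x=-1.813: |R|=0.83048 <1
  x=-1.509: |R|=0.62954 <1
  x=-1.000: |R|=0.50000 <1
  x=-2.532: |R|=1.67351 >1
  x=-2.351: |R|=1.41260 >1
So |R|<1 on (-2.0000, 0).

z* = -2.0000.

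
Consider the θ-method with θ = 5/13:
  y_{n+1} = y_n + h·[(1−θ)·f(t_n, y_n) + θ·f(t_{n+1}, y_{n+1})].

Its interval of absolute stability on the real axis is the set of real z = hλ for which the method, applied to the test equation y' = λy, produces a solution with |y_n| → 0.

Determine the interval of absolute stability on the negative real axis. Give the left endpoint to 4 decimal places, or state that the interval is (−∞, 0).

On y'=λy, z=hλ:
  y_{n+1} = y_n + z·[8/13·y_n + 5/13·y_{n+1}] ⇒ (1 − 5/13z)y_{n+1} = (1 + 8/13z)y_n
  R(z) = (1 + 8/13z)/(1 − 5/13z).

Need |R(x)|<1, x<0.
x=-1.2: |R|=0.1789
R=−1: 1+8/13x = −1+5/13x ⇒ -3/13x=2 ⇒ x=2/(-3/13)=-8.6667
Confirm numerically:
  x=-8.572: |R|=0.99492 <1
  x=-7.449: |R|=0.92730 <1
  x=-5.574: |R|=0.77299 <1
  x=-9.141: |R|=1.02424 >1
  x=-8.827: |R|=1.00842 >1
  x=-8.727: |R|=1.00320 >1
Interval (-8.6667, 0).

z∈(-8.6667,0).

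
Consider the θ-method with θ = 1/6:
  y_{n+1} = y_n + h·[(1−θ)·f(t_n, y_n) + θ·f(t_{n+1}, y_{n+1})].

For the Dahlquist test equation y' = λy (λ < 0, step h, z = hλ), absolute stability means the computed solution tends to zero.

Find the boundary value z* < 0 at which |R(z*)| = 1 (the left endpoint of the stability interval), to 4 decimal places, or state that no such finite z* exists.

Set f=λy, z=hλ:
  y_{n+1} = y_n + z·[5/6·y_n + 1/6·y_{n+1}] ⇒ (1 − 1/6z)y_{n+1} = (1 + 5/6z)y_n
  so R(z) = (1 + 5/6z)/(1 − 1/6z).

Solve |R(x)|<1 on ℝ⁻.
x=-0.95: |R|=0.1799
R=−1: 1+5/6x = −1+1/6x ⇒ -2/3x=2 ⇒ x=2/(-2/3)=-3.0000
Confirm numerically:
  x=-2.150: |R|=0.58282 <1
  x=-2.098: |R|=0.55446 <1
  x=-2.048: |R|=0.52684 <1
  x=-3.480: |R|=1.20253 >1
  x=-3.261: |R|=1.11273 >1
  x=-3.152: |R|=1.06643 >1
So |R|<1 on (-3.0000, 0).

z* = -3.0000.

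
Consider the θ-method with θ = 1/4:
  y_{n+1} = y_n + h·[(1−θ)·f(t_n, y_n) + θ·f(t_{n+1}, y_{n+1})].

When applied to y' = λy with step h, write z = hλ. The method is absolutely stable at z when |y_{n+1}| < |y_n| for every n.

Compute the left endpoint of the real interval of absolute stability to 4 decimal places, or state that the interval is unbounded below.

With y'=λy (z=hλ):
  y_{n+1} = y_n + z·[3/4·y_n + 1/4·y_{n+1}] ⇒ (1 − 1/4z)y_{n+1} = (1 + 3/4z)y_n
  R(z) = (1 + 3/4z)/(1 − 1/4z).

Need |R(x)|<1, x<0.
x=-0.67: |R|=0.4261
R=−1: 1+3/4x = −1+1/4x ⇒ -1/2x=2 ⇒ x=2/(-1/2)=-4.0000
Confirm numerically:
  x=-3.923: |R|=0.98056 <1
  x=-3.726: |R|=0.92907 <1
  x=-3.059: |R|=0.73339 <1
  x=-2.239: |R|=0.43549 <1
  x=-4.414: |R|=1.09841 >1
  x=-4.242: |R|=1.05872 >1
  x=-4.196: |R|=1.04783 >1
Interval (-4.0000, 0).

z* = -4.0000.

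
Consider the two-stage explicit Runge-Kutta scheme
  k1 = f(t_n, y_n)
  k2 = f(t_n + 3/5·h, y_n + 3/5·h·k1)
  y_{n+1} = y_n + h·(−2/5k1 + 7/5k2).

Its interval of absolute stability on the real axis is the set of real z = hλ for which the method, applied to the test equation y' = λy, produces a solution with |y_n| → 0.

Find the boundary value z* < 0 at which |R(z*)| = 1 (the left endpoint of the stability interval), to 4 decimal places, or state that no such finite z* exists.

z* = -1.1905.

With y'=λy (z=hλ):
  k1=λy_n ⇒ h·k1=z·y_n;  k2=λ(1+3/5z)y_n ⇒ h·k2=z(1+3/5z)y_n
  y_{n+1}/y_n = 1 − 2/5z + 7/5z(1+3/5z) = 1 + z + 21/25z²
  Hence R(z) = 1 + z + 21/25z².

Find x<0 with |R(x)|<1.
x=-0.91: |R|=0.7856
R=1: x+21/25x²=0 ⇒ x=−25/21=-1.1905; min R=1−1/(4·21/25)=0.7024>−1
Confirm numerically:
  x=-0.990: |R|=0.83328 <1
  x=-0.900: |R|=0.78040 <1
  x=-0.772: |R|=0.72863 <1
  x=-0.770: |R|=0.72804 <1
  x=-1.775: |R|=1.87152 >1
  x=-1.497: |R|=1.38545 >1
So |R|<1 on (-1.1905, 0).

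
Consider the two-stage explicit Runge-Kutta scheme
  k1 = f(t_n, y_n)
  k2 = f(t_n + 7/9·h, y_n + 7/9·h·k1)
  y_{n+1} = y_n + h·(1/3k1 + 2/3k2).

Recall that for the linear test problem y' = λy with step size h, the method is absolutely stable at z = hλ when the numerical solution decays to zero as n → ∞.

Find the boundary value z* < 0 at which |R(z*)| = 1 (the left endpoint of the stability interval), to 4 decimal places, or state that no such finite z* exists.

With y'=λy (z=hλ):
  k1=λy_n ⇒ h·k1=z·y_n;  k2=λ(1+7/9z)y_n ⇒ h·k2=z(1+7/9z)y_n
  y_{n+1}/y_n = 1 + 1/3z + 2/3z(1+7/9z) = 1 + z + 14/27z²
  R(z) = 1 + z + 14/27z².

Find x<0 with |R(x)|<1.
x=-1.09: |R|=0.5261
R=1: x+14/27x²=0 ⇒ x=−27/14=-1.9286; min R=1−1/(4·14/27)=0.5179>−1
Confirm numerically:
  x=-1.908: |R|=0.97965 <1
  x=-1.832: |R|=0.90826 <1
  x=-1.241: |R|=0.55756 <1
  x=-0.789: |R|=0.53379 <1
  x=-2.204: |R|=1.31476 >1
  x=-2.084: |R|=1.16795 >1
Stable set (-1.9286, 0).

left endpoint -1.9286.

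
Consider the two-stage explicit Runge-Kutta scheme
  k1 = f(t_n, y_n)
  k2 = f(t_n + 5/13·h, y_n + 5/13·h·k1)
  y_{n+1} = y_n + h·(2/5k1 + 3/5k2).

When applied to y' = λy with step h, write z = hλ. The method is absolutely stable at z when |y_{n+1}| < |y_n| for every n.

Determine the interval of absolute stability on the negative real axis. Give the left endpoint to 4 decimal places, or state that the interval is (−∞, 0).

Test eqn y'=λy, z=hλ:
  k1=λy_n ⇒ h·k1=z·y_n;  k2=λ(1+5/13z)y_n ⇒ h·k2=z(1+5/13z)y_n
  y_{n+1}/y_n = 1 + 2/5z + 3/5z(1+5/13z) = 1 + z + 3/13z²
  Hence R(z) = 1 + z + 3/13z².

Solve |R(x)|<1 on ℝ⁻.
x=-0.34: |R|=0.6867
R=1: x+3/13x²=0 ⇒ x=−13/3=-4.3333; min R=1−1/(4·3/13)=-0.0833>−1
Confirm numerically:
  x=-4.088: |R|=0.76856 <1
  x=-4.080: |R|=0.76148 <1
  x=-3.478: |R|=0.31350 <1
  x=-2.181: |R|=0.08329 <1
  x=-4.799: |R|=1.51571 >1
  x=-4.656: |R|=1.34669 >1
Stable set (-4.3333, 0).

z∈(-4.3333,0).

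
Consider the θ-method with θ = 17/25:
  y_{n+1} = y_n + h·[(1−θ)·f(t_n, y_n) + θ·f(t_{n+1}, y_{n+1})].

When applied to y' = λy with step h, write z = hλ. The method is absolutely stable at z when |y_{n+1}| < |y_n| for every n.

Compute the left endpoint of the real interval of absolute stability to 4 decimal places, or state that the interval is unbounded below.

Set f=λy, z=hλ:
  y_{n+1} = y_n + z·[8/25·y_n + 17/25·y_{n+1}] ⇒ (1 − 17/25z)y_{n+1} = (1 + 8/25z)y_n
  ⇒ R(z) = (1 + 8/25z)/(1 − 17/25z).

Solve |R(x)|<1 on ℝ⁻.
x=-0.72: |R|=0.5166
x=-2: |R|=0.1525
x=-10: |R|=0.2821
x=-100: |R|=0.4493
θ=17/25≥1/2 ⇒ |1+8/25x|<|1−17/25x| ∀x<0 ⇒ stable on all of ℝ⁻.

interval (−∞, 0).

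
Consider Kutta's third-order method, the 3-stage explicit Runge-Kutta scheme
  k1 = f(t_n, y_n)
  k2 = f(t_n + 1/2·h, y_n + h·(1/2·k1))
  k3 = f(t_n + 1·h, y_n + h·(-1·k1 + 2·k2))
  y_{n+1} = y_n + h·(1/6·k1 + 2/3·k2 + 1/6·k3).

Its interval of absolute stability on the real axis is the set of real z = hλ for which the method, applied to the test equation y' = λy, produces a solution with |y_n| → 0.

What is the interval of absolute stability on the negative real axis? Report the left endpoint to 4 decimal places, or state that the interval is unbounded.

(-2.5127, 0).

Test eqn y'=λy, z=hλ:
  order 3, 3-stage ⇒ R(z)=1+z+z^2/2+z^3/6
  (e.g. R(-0.87)=0.39870, |R|=0.39870)

Solve |R(x)|<1 on ℝ⁻.
x=-0.87: |R|=0.3987
|R(-2.52)|=1.0120 |R(-1.1)|=0.2832 |R(-0.59)|=0.5498
Bisect:
  x_lo=-3.1205 |R|=2.3160  x_hi=-0.2594 |R|=0.7713
  mid=-1.68994 |R|=0.06638 →hi
  mid=-2.40520 |R|=0.83172 →hi
  mid=-2.76284 |R|=1.46111 →lo
  mid=-2.58402 |R|=1.12109 →lo
  mid=-2.49461 |R|=0.97043 →hi
  mid=-2.53932 |R|=1.04423 →lo
  mid=-2.51696 |R|=1.00695 →lo
  mid=-2.50579 |R|=0.98860 →hi
  mid=-2.51138 |R|=0.99775 →hi
  ...
  [-2.51277,-2.51260] ⇒ x*=-2.5127
Stable set (-2.5127, 0).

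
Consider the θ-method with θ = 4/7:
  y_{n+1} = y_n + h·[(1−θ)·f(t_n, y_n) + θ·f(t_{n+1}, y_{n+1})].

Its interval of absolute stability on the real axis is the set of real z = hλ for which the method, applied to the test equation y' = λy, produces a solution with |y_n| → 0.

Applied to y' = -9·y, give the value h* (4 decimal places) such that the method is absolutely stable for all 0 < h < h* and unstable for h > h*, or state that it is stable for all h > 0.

Set f=λy, z=hλ:
  y_{n+1} = y_n + z·[3/7·y_n + 4/7·y_{n+1}] ⇒ (1 − 4/7z)y_{n+1} = (1 + 3/7z)y_n
  R(z) = (1 + 3/7z)/(1 − 4/7z).

Find x<0 with |R(x)|<1.
x=-0.93: |R|=0.3927
x=-2: |R|=0.0667
x=-10: |R|=0.4894
x=-100: |R|=0.7199
θ=4/7≥1/2 ⇒ |1+3/7x|<|1−4/7x| ∀x<0 ⇒ unbounded interval.

interval (−∞, 0). Any h>0 works for λ=-9.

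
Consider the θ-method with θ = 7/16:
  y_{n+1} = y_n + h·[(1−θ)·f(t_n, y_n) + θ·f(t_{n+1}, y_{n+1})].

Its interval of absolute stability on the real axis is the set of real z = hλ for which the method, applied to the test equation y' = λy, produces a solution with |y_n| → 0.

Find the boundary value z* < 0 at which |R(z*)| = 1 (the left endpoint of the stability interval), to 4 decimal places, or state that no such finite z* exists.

Test eqn y'=λy, z=hλ:
  y_{n+1} = y_n + z·[9/16·y_n + 7/16·y_{n+1}] ⇒ (1 − 7/16z)y_{n+1} = (1 + 9/16z)y_n
  so R(z) = (1 + 9/16z)/(1 − 7/16z).

Boundary: |R(x)|=1, x<0.
x=-0.87: |R|=0.3699
R=−1: 1+9/16x = −1+7/16x ⇒ -1/8x=2 ⇒ x=2/(-1/8)=-16.0000
Confirm numerically:
  x=-15.860: |R|=0.99780 <1
  x=-12.549: |R|=0.93353 <1
  x=-11.660: |R|=0.91108 <1
  x=-7.906: |R|=0.77309 <1
  x=-16.346: |R|=1.00531 >1
  x=-16.296: |R|=1.00455 >1
  x=-16.169: |R|=1.00262 >1
Interval (-16.0000, 0).

z* = -16.0000.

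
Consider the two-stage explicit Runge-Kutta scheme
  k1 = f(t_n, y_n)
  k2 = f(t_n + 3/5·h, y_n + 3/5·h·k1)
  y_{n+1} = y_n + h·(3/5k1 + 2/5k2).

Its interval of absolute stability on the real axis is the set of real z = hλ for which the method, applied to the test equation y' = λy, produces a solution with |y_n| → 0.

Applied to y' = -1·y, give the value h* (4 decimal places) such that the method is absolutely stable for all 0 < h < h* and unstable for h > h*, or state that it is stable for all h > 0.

(-4.1667,0); λ=-1 ⇒ h* = (25/6)/1 = 4.1667.

Test eqn y'=λy, z=hλ:
  k1=λy_n ⇒ h·k1=z·y_n;  k2=λ(1+3/5z)y_n ⇒ h·k2=z(1+3/5z)y_n
  y_{n+1}/y_n = 1 + 3/5z + 2/5z(1+3/5z) = 1 + z + 6/25z²
  Hence R(z) = 1 + z + 6/25z².

Need |R(x)|<1, x<0.
x=-0.37: |R|=0.6629
R=1: x+6/25x²=0 ⇒ x=−25/6=-4.1667; min R=1−1/(4·6/25)=-0.0417>−1
Confirm numerically:
  x=-3.950: |R|=0.79460 <1
  x=-2.271: |R|=0.03321 <1
  x=-2.223: |R|=0.03699 <1
  x=-1.855: |R|=0.02915 <1
  x=-4.525: |R|=1.38915 >1
  x=-4.523: |R|=1.38681 >1
  x=-4.417: |R|=1.26537 >1
Stable set (-4.1667, 0).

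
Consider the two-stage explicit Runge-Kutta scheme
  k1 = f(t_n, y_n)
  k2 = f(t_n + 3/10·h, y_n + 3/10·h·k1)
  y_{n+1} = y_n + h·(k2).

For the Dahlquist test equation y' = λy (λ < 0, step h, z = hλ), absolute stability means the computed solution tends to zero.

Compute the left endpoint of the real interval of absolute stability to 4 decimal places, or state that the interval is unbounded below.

Set f=λy, z=hλ:
  k1=λy_n ⇒ h·k1=z·y_n;  k2=λ(1+3/10z)y_n ⇒ h·k2=z(1+3/10z)y_n
  y_{n+1}/y_n = 1 + z(1+3/10z) = 1 + z + 3/10z²
  ⇒ R(z) = 1 + z + 3/10z².

Find x<0 with |R(x)|<1.
x=-1.13: |R|=0.2531
R=1: x+3/10x²=0 ⇒ x=−10/3=-3.3333; min R=1−1/(4·3/10)=0.1667>−1
Confirm numerically:
  x=-1.826: |R|=0.17428 <1
  x=-1.461: |R|=0.17936 <1
  x=-1.376: |R|=0.19201 <1
  x=-3.659: |R|=1.35748 >1
  x=-3.423: |R|=1.09208 >1
So |R|<1 on (-3.3333, 0).

left endpoint -3.3333.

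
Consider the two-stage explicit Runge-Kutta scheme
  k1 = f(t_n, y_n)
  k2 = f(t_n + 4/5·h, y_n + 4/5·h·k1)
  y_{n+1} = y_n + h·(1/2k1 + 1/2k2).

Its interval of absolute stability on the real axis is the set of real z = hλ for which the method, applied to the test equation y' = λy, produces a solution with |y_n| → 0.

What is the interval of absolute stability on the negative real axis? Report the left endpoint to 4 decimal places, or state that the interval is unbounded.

Set f=λy, z=hλ:
  k1=λy_n ⇒ h·k1=z·y_n;  k2=λ(1+4/5z)y_n ⇒ h·k2=z(1+4/5z)y_n
  y_{n+1}/y_n = 1 + 1/2z + 1/2z(1+4/5z) = 1 + z + 2/5z²
  ⇒ R(z) = 1 + z + 2/5z².

Need |R(x)|<1, x<0.
x=-0.74: |R|=0.4790
R=1: x+2/5x²=0 ⇒ x=−5/2=-2.5000; min R=1−1/(4·2/5)=0.3750>−1
Confirm numerically:
  x=-1.867: |R|=0.52728 <1
  x=-1.841: |R|=0.51471 <1
  x=-1.740: |R|=0.47104 <1
  x=-1.703: |R|=0.45708 <1
  x=-3.085: |R|=1.72189 >1
  x=-2.868: |R|=1.42217 >1
Interval (-2.5000, 0).

(-2.5000, 0).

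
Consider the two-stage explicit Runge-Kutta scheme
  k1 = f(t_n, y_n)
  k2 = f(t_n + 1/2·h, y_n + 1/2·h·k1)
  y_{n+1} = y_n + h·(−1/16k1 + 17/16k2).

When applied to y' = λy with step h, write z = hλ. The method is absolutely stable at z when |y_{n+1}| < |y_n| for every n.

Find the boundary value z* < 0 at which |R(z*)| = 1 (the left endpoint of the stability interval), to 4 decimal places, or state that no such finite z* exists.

z* = -1.8824.

With y'=λy (z=hλ):
  k1=λy_n ⇒ h·k1=z·y_n;  k2=λ(1+1/2z)y_n ⇒ h·k2=z(1+1/2z)y_n
  y_{n+1}/y_n = 1 − 1/16z + 17/16z(1+1/2z) = 1 + z + 17/32z²
  R(z) = 1 + z + 17/32z².

Find x<0 with |R(x)|<1.
x=-1.05: |R|=0.5357
R=1: x+17/32x²=0 ⇒ x=−32/17=-1.8824; min R=1−1/(4·17/32)=0.5294>−1
Confirm numerically:
  x=-1.701: |R|=0.83612 <1
  x=-1.209: |R|=0.56752 <1
  x=-0.787: |R|=0.54204 <1
  x=-2.458: |R|=1.75169 >1
  x=-2.298: |R|=1.50743 >1
Stable set (-1.8824, 0).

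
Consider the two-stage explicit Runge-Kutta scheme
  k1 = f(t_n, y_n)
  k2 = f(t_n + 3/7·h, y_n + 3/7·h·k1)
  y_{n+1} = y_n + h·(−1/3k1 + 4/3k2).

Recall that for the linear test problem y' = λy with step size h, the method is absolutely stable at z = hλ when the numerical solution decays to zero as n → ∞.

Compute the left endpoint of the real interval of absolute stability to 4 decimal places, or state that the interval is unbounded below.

On y'=λy, z=hλ:
  k1=λy_n ⇒ h·k1=z·y_n;  k2=λ(1+3/7z)y_n ⇒ h·k2=z(1+3/7z)y_n
  y_{n+1}/y_n = 1 − 1/3z + 4/3z(1+3/7z) = 1 + z + 4/7z²
  Hence R(z) = 1 + z + 4/7z².

Solve |R(x)|<1 on ℝ⁻.
x=-0.52: |R|=0.6345
R=1: x+4/7x²=0 ⇒ x=−7/4=-1.7500; min R=1−1/(4·4/7)=0.5625>−1
Confirm numerically:
  x=-1.725: |R|=0.97536 <1
  x=-1.070: |R|=0.58423 <1
  x=-0.857: |R|=0.56269 <1
  x=-0.793: |R|=0.56634 <1
  x=-2.114: |R|=1.43971 >1
  x=-1.920: |R|=1.18651 >1
So |R|<1 on (-1.7500, 0).

left endpoint -1.7500.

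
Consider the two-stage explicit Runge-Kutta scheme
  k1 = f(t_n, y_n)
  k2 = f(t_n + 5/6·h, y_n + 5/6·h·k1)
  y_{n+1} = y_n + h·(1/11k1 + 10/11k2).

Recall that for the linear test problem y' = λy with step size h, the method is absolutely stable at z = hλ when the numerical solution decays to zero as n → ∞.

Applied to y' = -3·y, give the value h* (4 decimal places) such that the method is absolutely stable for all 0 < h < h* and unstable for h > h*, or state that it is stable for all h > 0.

(-1.3200,0); λ=-3 ⇒ h* = (33/25)/3 = 0.4400.

On y'=λy, z=hλ:
  k1=λy_n ⇒ h·k1=z·y_n;  k2=λ(1+5/6z)y_n ⇒ h·k2=z(1+5/6z)y_n
  y_{n+1}/y_n = 1 + 1/11z + 10/11z(1+5/6z) = 1 + z + 25/33z²
  so R(z) = 1 + z + 25/33z².

Find x<0 with |R(x)|<1.
x=-1.32: |R|=1.0000
R=1: x+25/33x²=0 ⇒ x=−33/25=-1.3200; min R=1−1/(4·25/33)=0.6700>−1
Confirm numerically:
  x=-1.186: |R|=0.87960 <1
  x=-1.110: |R|=0.82341 <1
  x=-0.873: |R|=0.70437 <1
  x=-0.569: |R|=0.67627 <1
  x=-1.730: |R|=1.53735 >1
  x=-1.655: |R|=1.42002 >1
Interval (-1.3200, 0).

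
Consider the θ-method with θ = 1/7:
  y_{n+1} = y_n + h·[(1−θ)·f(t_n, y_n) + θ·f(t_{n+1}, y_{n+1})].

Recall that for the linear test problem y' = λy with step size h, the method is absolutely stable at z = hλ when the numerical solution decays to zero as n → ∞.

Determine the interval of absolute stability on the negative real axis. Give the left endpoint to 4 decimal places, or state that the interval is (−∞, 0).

z∈(-2.8000,0).

Test eqn y'=λy, z=hλ:
  y_{n+1} = y_n + z·[6/7·y_n + 1/7·y_{n+1}] ⇒ (1 − 1/7z)y_{n+1} = (1 + 6/7z)y_n
  so R(z) = (1 + 6/7z)/(1 − 1/7z).

Need |R(x)|<1, x<0.
x=-0.55: |R|=0.4901
R=−1: 1+6/7x = −1+1/7x ⇒ -5/7x=2 ⇒ x=2/(-5/7)=-2.8000
Confirm numerically:
  x=-2.729: |R|=0.96351 <1
  x=-2.702: |R|=0.94949 <1
  x=-1.566: |R|=0.27971 <1
  x=-1.493: |R|=0.23054 <1
  x=-3.115: |R|=1.15571 >1
  x=-2.847: |R|=1.02387 >1
Interval (-2.8000, 0).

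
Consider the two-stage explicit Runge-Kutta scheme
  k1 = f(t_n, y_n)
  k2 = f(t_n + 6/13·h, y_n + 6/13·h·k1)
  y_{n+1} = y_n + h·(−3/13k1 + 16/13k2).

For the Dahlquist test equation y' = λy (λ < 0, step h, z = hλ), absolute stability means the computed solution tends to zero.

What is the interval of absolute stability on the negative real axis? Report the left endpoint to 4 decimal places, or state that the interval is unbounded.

z∈(-1.7604,0).

On y'=λy, z=hλ:
  k1=λy_n ⇒ h·k1=z·y_n;  k2=λ(1+6/13z)y_n ⇒ h·k2=z(1+6/13z)y_n
  y_{n+1}/y_n = 1 − 3/13z + 16/13z(1+6/13z) = 1 + z + 96/169z²
  ⇒ R(z) = 1 + z + 96/169z².

Boundary: |R(x)|=1, x<0.
x=-0.81: |R|=0.5627
R=1: x+96/169x²=0 ⇒ x=−169/96=-1.7604; min R=1−1/(4·96/169)=0.5599>−1
Confirm numerically:
  x=-1.680: |R|=0.92326 <1
  x=-1.410: |R|=0.71933 <1
  x=-1.390: |R|=0.70752 <1
  x=-0.982: |R|=0.56578 <1
  x=-2.036: |R|=1.31872 >1
  x=-1.817: |R|=1.05840 >1
Stable set (-1.7604, 0).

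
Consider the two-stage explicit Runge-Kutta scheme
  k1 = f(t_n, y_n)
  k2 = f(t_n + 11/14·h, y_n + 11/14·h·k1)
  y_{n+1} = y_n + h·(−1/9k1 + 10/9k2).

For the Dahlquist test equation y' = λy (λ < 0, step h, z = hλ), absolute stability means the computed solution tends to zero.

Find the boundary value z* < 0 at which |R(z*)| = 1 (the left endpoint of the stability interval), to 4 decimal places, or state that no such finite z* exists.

With y'=λy (z=hλ):
  k1=λy_n ⇒ h·k1=z·y_n;  k2=λ(1+11/14z)y_n ⇒ h·k2=z(1+11/14z)y_n
  y_{n+1}/y_n = 1 − 1/9z + 10/9z(1+11/14z) = 1 + z + 55/63z²
  ⇒ R(z) = 1 + z + 55/63z².

Boundary: |R(x)|=1, x<0.
x=-0.7: |R|=0.7278
R=1: x+55/63x²=0 ⇒ x=−63/55=-1.1455; min R=1−1/(4·55/63)=0.7136>−1
Confirm numerically:
  x=-1.072: |R|=0.93126 <1
  x=-0.863: |R|=0.78720 <1
  x=-0.577: |R|=0.71365 <1
  x=-0.531: |R|=0.71516 <1
  x=-1.730: |R|=1.88285 >1
  x=-1.678: |R|=1.78014 >1
  x=-1.605: |R|=1.64391 >1
Interval (-1.1455, 0).

left endpoint -1.1455.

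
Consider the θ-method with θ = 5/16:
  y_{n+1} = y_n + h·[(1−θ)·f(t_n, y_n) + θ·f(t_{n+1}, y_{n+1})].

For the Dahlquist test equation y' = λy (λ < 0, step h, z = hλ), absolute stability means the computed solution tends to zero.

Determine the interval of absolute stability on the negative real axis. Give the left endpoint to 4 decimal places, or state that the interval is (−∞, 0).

z∈(-5.3333,0).

Test eqn y'=λy, z=hλ:
  y_{n+1} = y_n + z·[11/16·y_n + 5/16·y_{n+1}] ⇒ (1 − 5/16z)y_{n+1} = (1 + 11/16z)y_n
  ⇒ R(z) = (1 + 11/16z)/(1 − 5/16z).

Find x<0 with |R(x)|<1.
x=-0.89: |R|=0.3037
R=−1: 1+11/16x = −1+5/16x ⇒ -3/8x=2 ⇒ x=2/(-3/8)=-5.3333
Confirm numerically:
  x=-5.307: |R|=0.99629 <1
  x=-5.104: |R|=0.96686 <1
  x=-4.815: |R|=0.92240 <1
  x=-2.574: |R|=0.42653 <1
  x=-5.730: |R|=1.05330 >1
  x=-5.687: |R|=1.04776 >1
Stable set (-5.3333, 0).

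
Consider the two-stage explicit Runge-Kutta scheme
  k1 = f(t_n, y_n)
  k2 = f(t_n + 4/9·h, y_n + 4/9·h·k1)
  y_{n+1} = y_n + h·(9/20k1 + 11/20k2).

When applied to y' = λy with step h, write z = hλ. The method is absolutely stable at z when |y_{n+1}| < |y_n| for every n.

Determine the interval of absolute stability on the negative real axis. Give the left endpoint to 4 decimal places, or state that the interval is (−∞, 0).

Set f=λy, z=hλ:
  k1=λy_n ⇒ h·k1=z·y_n;  k2=λ(1+4/9z)y_n ⇒ h·k2=z(1+4/9z)y_n
  y_{n+1}/y_n = 1 + 9/20z + 11/20z(1+4/9z) = 1 + z + 11/45z²
  Hence R(z) = 1 + z + 11/45z².

Find x<0 with |R(x)|<1.
x=-1.24: |R|=0.1359
R=1: x+11/45x²=0 ⇒ x=−45/11=-4.0909; min R=1−1/(4·11/45)=-0.0227>−1
Confirm numerically:
  x=-3.729: |R|=0.67011 <1
  x=-2.604: |R|=0.05353 <1
  x=-1.712: |R|=0.00445 <1
  x=-4.679: |R|=1.67263 >1
  x=-4.645: |R|=1.62914 >1
So |R|<1 on (-4.0909, 0).

z∈(-4.0909,0).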